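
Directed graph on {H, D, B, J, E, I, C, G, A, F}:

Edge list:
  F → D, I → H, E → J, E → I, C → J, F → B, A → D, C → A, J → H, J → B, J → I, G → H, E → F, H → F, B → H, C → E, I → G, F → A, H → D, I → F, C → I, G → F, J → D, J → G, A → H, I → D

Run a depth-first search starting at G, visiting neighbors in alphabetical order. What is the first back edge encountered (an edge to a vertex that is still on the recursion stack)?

H->F

DFS from G (visiting neighbors in alphabetical order); mark gray on enter, black on exit:
G gray
  F gray
    A gray
      D gray
      D black
      H gray
        H→D: D black — skip
        H→F: F is gray → back edge
First back edge: H → F.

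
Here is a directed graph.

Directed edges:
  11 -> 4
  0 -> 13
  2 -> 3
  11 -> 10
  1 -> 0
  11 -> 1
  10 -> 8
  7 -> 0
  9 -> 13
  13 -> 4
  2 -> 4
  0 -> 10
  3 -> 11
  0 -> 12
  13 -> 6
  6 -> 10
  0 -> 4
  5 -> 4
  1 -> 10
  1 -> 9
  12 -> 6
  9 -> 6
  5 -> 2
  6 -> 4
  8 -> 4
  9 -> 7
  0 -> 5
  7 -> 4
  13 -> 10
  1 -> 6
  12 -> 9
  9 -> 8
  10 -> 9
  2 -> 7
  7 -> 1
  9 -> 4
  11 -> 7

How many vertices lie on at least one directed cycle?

12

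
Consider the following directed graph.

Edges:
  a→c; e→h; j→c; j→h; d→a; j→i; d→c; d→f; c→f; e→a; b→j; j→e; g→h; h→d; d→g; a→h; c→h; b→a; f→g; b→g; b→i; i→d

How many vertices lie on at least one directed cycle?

A vertex is on a directed cycle iff it belongs to a strongly connected component of size ≥ 2 (or has a self-loop).
The vertices on cycles are {a, c, d, f, g, h} — 6 in total.

6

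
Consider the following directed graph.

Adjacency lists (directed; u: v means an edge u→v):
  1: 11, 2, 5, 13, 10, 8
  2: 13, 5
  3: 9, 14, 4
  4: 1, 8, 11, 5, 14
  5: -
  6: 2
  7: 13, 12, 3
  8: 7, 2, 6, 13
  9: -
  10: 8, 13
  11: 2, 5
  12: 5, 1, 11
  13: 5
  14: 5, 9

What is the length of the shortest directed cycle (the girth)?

For each vertex v, BFS finds the shortest path from v back to v.
The shortest such closed walk is 8 → 7 → 3 → 4 → 8, length 4.

4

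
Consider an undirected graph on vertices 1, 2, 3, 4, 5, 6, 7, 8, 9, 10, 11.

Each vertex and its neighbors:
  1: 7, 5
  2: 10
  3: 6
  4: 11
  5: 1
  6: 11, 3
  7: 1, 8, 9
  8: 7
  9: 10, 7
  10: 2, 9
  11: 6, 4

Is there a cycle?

No

DFS, tracking each vertex's parent; an edge to a visited non-parent vertex closes a cycle.
Start from 5:
visit 5 (parent –)
  visit 1 (parent 5)
    visit 7 (parent 1)
      7–1: parent, skip
      visit 8 (parent 7)
        8–7: parent, skip
      visit 9 (parent 7)
        visit 10 (parent 9)
          visit 2 (parent 10)
            2–10: parent, skip
          10–9: parent, skip
        9–7: parent, skip
    1–5: parent, skip
visit 3 (parent –)
  visit 6 (parent 3)
    visit 11 (parent 6)
      11–6: parent, skip
      visit 4 (parent 11)
        4–11: parent, skip
    6–3: parent, skip
No non-parent visited neighbor found — the graph is a forest.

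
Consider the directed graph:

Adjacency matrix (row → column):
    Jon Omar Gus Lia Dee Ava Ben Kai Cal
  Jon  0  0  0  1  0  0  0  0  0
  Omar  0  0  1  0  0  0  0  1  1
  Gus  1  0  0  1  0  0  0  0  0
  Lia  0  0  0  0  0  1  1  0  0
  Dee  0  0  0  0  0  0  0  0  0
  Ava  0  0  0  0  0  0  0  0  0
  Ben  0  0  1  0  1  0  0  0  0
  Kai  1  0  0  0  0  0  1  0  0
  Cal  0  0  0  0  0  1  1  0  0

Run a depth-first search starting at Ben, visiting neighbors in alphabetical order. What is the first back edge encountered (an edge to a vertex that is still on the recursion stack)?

Lia->Ben

DFS from Ben (visiting neighbors in alphabetical order); mark gray on enter, black on exit:
Ben gray
  Dee gray
  Dee black
  Gus gray
    Jon gray
      Lia gray
        Ava gray
        Ava black
        Lia→Ben: Ben is gray → back edge
First back edge: Lia → Ben.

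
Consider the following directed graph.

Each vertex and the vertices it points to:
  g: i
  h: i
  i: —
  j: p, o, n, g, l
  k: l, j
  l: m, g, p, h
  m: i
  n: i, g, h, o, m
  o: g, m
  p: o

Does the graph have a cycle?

DFS with white/gray/black marking, starting from n:
n gray
  i gray
  i black
  g gray
    g→i: i black — skip
  g black
  h gray
    h→i: i black — skip
  h black
  o gray
    o→g: g black — skip
    m gray
      m→i: i black — skip
    m black
  o black
  n→m: m black — skip
n black
j gray
  p gray
    p→o: o black — skip
  p black
  j→o: o black — skip
  j→n: n black — skip
  j→g: g black — skip
  l gray
    l→m: m black — skip
    l→g: g black — skip
    l→p: p black — skip
    l→h: h black — skip
  l black
j black
k gray
  k→l: l black — skip
  k→j: j black — skip
k black
Every edge goes to a white or black vertex — no back edge, so the graph is acyclic.

No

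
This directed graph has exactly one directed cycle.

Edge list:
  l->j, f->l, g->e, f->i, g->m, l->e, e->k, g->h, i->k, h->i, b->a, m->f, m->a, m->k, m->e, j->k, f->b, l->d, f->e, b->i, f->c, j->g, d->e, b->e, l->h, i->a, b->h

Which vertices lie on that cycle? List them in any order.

f, g, j, l, m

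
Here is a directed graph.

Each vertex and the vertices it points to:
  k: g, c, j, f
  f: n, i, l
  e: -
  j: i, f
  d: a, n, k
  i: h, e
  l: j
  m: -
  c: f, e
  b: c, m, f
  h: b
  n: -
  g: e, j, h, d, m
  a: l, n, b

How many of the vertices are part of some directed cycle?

A vertex is on a directed cycle iff it belongs to a strongly connected component of size ≥ 2 (or has a self-loop).
The vertices on cycles are {b, c, d, f, g, h, i, j, k, l} — 10 in total.

10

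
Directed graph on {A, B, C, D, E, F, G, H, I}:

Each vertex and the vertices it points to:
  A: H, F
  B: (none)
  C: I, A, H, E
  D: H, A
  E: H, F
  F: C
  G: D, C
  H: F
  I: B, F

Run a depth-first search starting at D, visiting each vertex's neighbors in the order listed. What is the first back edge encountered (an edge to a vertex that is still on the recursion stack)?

DFS from D (visiting each vertex's neighbors in the order listed); mark gray on enter, black on exit:
D gray
  H gray
    F gray
      C gray
        I gray
          B gray
          B black
          I→F: F is gray → back edge
First back edge: I → F.

I->F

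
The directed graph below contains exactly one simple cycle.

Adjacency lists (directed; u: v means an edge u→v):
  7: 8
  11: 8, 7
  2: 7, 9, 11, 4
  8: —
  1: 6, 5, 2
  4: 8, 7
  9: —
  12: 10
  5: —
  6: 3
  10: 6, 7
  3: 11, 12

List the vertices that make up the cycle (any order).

DFS with gray/black marking from 6:
6 gray
  3 gray
    11 gray
      8 gray
      8 black
      7 gray
        7→8: 8 black — skip
      7 black
    11 black
    12 gray
      10 gray
        10→6: 6 is gray → back edge
Back edge closes the cycle 6 → 3 → 12 → 10 → 6; its vertices are {3, 6, 10, 12}.

3, 6, 10, 12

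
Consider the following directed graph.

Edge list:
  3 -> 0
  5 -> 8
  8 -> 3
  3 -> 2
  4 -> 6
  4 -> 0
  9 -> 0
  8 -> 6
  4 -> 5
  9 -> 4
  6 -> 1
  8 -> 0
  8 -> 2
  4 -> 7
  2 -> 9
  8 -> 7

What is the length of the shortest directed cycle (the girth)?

For each vertex v, BFS finds the shortest path from v back to v.
The shortest such closed walk is 4 → 5 → 8 → 2 → 9 → 4, length 5.

5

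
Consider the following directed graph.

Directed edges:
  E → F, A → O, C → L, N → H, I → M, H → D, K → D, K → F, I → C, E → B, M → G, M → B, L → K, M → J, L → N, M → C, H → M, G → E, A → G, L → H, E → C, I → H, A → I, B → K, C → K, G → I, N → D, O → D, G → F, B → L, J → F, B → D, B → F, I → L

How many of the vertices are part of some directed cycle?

A vertex is on a directed cycle iff it belongs to a strongly connected component of size ≥ 2 (or has a self-loop).
The vertices on cycles are {B, C, E, G, H, I, L, M, N} — 9 in total.

9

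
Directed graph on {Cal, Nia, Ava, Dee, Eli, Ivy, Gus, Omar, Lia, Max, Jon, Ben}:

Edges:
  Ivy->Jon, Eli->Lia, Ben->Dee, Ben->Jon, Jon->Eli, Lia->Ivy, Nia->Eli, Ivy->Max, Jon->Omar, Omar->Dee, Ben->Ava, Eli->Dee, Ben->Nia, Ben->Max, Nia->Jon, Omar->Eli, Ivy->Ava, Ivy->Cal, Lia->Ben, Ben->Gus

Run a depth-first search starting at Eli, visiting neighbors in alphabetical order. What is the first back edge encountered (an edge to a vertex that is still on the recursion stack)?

Jon->Eli

DFS from Eli (visiting neighbors in alphabetical order); mark gray on enter, black on exit:
Eli gray
  Dee gray
  Dee black
  Lia gray
    Ben gray
      Ava gray
      Ava black
      Ben→Dee: Dee black — skip
      Gus gray
      Gus black
      Jon gray
        Jon→Eli: Eli is gray → back edge
First back edge: Jon → Eli.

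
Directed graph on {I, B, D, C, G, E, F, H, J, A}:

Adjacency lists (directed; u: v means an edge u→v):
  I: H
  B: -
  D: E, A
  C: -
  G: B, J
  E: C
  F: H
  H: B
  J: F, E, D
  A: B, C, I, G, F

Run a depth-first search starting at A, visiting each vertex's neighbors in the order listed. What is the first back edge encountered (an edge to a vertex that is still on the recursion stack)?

D->A

DFS from A (visiting each vertex's neighbors in the order listed); mark gray on enter, black on exit:
A gray
  B gray
  B black
  C gray
  C black
  I gray
    H gray
      H→B: B black — skip
    H black
  I black
  G gray
    G→B: B black — skip
    J gray
      F gray
        F→H: H black — skip
      F black
      E gray
        E→C: C black — skip
      E black
      D gray
        D→E: E black — skip
        D→A: A is gray → back edge
First back edge: D → A.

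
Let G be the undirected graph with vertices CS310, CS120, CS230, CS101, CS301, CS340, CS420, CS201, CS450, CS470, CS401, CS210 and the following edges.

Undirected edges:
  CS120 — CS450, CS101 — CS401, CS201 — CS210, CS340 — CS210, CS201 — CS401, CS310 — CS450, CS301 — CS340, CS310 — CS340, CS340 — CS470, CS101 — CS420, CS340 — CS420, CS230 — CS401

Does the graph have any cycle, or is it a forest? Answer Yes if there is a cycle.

DFS, tracking each vertex's parent; an edge to a visited non-parent vertex closes a cycle.
Start from CS401:
visit CS401 (parent –)
  visit CS101 (parent CS401)
    CS101–CS401: parent, skip
    visit CS420 (parent CS101)
      visit CS340 (parent CS420)
        visit CS301 (parent CS340)
          CS301–CS340: parent, skip
        visit CS310 (parent CS340)
          CS310–CS340: parent, skip
          visit CS450 (parent CS310)
            CS450–CS310: parent, skip
            visit CS120 (parent CS450)
              CS120–CS450: parent, skip
        visit CS470 (parent CS340)
          CS470–CS340: parent, skip
        CS340–CS420: parent, skip
        visit CS210 (parent CS340)
          CS210–CS340: parent, skip
          visit CS201 (parent CS210)
            CS201–CS210: parent, skip
            CS201–CS401: CS401 visited and ≠ parent → cycle
Cycle: CS401 – CS101 – CS420 – CS340 – CS210 – CS201 – CS401.

Yes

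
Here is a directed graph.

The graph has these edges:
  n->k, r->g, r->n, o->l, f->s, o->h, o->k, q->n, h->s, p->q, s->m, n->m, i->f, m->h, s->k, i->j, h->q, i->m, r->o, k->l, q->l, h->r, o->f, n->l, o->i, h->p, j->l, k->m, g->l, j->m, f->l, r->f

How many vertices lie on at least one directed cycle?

12

A vertex is on a directed cycle iff it belongs to a strongly connected component of size ≥ 2 (or has a self-loop).
The vertices on cycles are {f, h, i, j, k, m, n, o, p, q, r, s} — 12 in total.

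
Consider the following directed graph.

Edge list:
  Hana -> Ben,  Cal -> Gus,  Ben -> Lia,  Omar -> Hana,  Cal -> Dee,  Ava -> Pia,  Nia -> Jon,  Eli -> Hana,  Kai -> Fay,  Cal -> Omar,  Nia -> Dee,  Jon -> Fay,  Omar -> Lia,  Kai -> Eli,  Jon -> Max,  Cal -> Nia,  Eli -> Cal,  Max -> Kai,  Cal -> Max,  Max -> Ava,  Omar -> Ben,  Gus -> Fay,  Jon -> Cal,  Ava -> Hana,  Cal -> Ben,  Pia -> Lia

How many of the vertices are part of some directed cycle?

A vertex is on a directed cycle iff it belongs to a strongly connected component of size ≥ 2 (or has a self-loop).
The vertices on cycles are {Cal, Eli, Jon, Kai, Max, Nia} — 6 in total.

6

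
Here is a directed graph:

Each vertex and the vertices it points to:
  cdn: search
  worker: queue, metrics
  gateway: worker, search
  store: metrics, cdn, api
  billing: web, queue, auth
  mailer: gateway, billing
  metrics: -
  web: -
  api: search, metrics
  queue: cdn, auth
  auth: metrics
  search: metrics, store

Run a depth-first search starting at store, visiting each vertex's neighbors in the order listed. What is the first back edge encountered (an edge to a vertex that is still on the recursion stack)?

DFS from store (visiting each vertex's neighbors in the order listed); mark gray on enter, black on exit:
store gray
  metrics gray
  metrics black
  cdn gray
    search gray
      search→metrics: metrics black — skip
      search→store: store is gray → back edge
First back edge: search → store.

search→store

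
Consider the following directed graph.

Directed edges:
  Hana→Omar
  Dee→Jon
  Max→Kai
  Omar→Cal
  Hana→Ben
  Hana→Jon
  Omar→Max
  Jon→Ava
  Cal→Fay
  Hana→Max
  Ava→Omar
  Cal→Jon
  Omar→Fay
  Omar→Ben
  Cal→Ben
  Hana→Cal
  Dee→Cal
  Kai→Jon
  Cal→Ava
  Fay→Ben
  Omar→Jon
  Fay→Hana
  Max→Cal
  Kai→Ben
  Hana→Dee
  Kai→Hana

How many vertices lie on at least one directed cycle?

A vertex is on a directed cycle iff it belongs to a strongly connected component of size ≥ 2 (or has a self-loop).
The vertices on cycles are {Ava, Cal, Dee, Fay, Jon, Kai, Max, Hana, Omar} — 9 in total.

9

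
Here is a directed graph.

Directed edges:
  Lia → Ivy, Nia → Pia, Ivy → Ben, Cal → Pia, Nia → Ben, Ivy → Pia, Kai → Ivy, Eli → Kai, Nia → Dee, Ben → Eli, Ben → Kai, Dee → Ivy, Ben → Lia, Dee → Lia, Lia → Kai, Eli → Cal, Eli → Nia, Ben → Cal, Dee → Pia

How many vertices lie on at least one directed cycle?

7

A vertex is on a directed cycle iff it belongs to a strongly connected component of size ≥ 2 (or has a self-loop).
The vertices on cycles are {Ben, Dee, Eli, Ivy, Kai, Lia, Nia} — 7 in total.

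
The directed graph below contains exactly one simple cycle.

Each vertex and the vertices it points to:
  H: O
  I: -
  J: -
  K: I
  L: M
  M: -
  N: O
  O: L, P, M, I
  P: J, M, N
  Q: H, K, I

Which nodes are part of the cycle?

N, O, P

DFS with gray/black marking from O:
O gray
  L gray
    M gray
    M black
  L black
  P gray
    J gray
    J black
    P→M: M black — skip
    N gray
      N→O: O is gray → back edge
Back edge closes the cycle O → P → N → O; its vertices are {N, O, P}.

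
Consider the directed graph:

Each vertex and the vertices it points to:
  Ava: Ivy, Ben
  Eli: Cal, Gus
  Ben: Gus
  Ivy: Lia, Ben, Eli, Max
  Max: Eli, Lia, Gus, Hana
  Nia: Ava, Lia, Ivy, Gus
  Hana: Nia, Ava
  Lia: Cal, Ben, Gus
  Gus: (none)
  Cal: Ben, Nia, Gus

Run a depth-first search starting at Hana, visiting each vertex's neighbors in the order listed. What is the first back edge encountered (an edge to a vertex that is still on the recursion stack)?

Cal→Nia

DFS from Hana (visiting each vertex's neighbors in the order listed); mark gray on enter, black on exit:
Hana gray
  Nia gray
    Ava gray
      Ivy gray
        Lia gray
          Cal gray
            Ben gray
              Gus gray
              Gus black
            Ben black
            Cal→Nia: Nia is gray → back edge
First back edge: Cal → Nia.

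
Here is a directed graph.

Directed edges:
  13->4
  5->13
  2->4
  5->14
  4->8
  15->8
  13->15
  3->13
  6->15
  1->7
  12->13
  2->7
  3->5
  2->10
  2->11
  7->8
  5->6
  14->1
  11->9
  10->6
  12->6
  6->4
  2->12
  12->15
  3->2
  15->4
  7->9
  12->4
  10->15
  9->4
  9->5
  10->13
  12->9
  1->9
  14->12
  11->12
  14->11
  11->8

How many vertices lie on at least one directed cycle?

7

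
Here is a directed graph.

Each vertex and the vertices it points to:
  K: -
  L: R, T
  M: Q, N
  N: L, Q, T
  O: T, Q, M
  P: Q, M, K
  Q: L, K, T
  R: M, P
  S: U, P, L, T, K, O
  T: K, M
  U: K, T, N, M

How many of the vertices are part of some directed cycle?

7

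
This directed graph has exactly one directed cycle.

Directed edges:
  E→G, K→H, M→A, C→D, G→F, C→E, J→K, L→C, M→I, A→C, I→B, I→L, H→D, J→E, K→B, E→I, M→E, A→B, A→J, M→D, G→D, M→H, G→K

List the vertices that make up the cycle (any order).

C, E, I, L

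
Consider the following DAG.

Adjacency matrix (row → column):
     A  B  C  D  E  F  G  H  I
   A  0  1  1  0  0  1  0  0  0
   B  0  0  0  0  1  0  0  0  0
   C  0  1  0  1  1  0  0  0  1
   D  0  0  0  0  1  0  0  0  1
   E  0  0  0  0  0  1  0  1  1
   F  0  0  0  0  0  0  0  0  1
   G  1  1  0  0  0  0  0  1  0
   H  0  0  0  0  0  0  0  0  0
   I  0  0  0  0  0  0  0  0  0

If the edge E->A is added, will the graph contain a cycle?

Adding E→A creates a cycle iff A can already reach E.
Path from A: A → C → E.
So A → … → E → A is a cycle.

Yes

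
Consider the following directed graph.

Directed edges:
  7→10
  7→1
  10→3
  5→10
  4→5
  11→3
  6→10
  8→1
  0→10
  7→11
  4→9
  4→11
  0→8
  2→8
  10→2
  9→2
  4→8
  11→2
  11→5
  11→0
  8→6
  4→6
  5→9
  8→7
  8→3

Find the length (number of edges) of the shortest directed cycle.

4

For each vertex v, BFS finds the shortest path from v back to v.
The shortest such closed walk is 8 → 7 → 11 → 2 → 8, length 4.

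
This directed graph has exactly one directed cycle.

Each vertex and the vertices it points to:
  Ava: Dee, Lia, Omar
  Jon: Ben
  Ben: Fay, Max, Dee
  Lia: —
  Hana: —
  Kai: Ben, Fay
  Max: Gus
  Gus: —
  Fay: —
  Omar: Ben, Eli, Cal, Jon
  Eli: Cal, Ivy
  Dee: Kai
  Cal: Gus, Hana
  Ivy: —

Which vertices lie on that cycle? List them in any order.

Ben, Dee, Kai

DFS with gray/black marking from Dee:
Dee gray
  Kai gray
    Ben gray
      Fay gray
      Fay black
      Max gray
        Gus gray
        Gus black
      Max black
      Ben→Dee: Dee is gray → back edge
Back edge closes the cycle Dee → Kai → Ben → Dee; its vertices are {Ben, Dee, Kai}.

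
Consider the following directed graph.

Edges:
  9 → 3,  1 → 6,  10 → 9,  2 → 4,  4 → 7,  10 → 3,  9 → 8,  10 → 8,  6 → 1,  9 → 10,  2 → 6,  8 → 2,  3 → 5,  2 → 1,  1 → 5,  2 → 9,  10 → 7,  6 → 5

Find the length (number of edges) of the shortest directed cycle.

2

For each vertex v, BFS finds the shortest path from v back to v.
The shortest such closed walk is 10 → 9 → 10, length 2.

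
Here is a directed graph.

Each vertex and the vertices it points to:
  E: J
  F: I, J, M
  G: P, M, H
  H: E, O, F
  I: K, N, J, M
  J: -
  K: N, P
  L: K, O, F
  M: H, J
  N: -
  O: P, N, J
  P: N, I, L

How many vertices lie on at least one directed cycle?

8

A vertex is on a directed cycle iff it belongs to a strongly connected component of size ≥ 2 (or has a self-loop).
The vertices on cycles are {F, H, I, K, L, M, O, P} — 8 in total.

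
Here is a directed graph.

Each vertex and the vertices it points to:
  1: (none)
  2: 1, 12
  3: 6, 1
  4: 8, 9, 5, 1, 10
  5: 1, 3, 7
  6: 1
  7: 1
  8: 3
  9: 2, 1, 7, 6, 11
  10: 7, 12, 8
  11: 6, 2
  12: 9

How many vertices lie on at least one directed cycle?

4

A vertex is on a directed cycle iff it belongs to a strongly connected component of size ≥ 2 (or has a self-loop).
The vertices on cycles are {2, 9, 11, 12} — 4 in total.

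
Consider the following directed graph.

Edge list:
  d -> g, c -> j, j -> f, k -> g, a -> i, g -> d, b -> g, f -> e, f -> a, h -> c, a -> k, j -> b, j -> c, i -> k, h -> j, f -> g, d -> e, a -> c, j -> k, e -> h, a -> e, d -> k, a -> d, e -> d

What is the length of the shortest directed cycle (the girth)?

2

For each vertex v, BFS finds the shortest path from v back to v.
The shortest such closed walk is j → c → j, length 2.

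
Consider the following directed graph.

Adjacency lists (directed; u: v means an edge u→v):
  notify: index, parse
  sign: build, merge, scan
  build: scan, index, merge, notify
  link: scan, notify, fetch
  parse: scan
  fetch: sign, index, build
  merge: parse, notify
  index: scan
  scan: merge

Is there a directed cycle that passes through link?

No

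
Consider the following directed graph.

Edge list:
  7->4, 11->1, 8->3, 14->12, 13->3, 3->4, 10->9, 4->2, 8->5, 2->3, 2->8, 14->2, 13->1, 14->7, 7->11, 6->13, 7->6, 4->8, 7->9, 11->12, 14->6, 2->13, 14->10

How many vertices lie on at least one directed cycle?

5

A vertex is on a directed cycle iff it belongs to a strongly connected component of size ≥ 2 (or has a self-loop).
The vertices on cycles are {2, 3, 4, 8, 13} — 5 in total.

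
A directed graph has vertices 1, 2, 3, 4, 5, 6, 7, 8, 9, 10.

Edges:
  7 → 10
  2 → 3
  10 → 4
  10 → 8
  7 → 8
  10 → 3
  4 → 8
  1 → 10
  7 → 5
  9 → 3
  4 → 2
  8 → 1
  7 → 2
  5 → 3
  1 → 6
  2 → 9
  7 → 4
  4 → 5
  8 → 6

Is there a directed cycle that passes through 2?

2 lies on a cycle iff there is a path from 2 back to itself.
Exploring from 2, it never reaches itself; equivalently, its strongly connected component is a singleton.

No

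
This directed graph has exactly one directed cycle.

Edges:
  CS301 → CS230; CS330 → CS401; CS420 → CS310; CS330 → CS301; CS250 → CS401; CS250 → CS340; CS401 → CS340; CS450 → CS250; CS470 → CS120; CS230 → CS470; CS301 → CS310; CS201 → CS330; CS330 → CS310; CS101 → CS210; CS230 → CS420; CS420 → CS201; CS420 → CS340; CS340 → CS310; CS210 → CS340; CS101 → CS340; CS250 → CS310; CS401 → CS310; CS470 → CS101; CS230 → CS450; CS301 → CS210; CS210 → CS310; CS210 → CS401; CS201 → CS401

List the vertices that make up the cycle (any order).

DFS with gray/black marking from CS301:
CS301 gray
  CS210 gray
    CS340 gray
      CS310 gray
      CS310 black
    CS340 black
    CS210→CS310: CS310 black — skip
    CS401 gray
      CS401→CS340: CS340 black — skip
      CS401→CS310: CS310 black — skip
    CS401 black
  CS210 black
  CS230 gray
    CS420 gray
      CS201 gray
        CS201→CS401: CS401 black — skip
        CS330 gray
          CS330→CS310: CS310 black — skip
          CS330→CS401: CS401 black — skip
          CS330→CS301: CS301 is gray → back edge
Back edge closes the cycle CS301 → CS230 → CS420 → CS201 → CS330 → CS301; its vertices are {CS201, CS230, CS301, CS330, CS420}.

CS201, CS230, CS301, CS330, CS420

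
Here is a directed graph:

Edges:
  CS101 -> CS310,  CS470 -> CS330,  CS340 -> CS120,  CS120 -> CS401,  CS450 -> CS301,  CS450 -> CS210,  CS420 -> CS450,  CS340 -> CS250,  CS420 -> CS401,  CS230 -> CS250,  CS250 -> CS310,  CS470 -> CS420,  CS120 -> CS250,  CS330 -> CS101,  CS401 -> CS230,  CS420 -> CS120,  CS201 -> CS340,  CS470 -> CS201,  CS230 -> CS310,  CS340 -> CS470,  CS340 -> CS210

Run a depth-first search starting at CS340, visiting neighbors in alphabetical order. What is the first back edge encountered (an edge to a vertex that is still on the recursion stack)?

CS201→CS340

DFS from CS340 (visiting neighbors in alphabetical order); mark gray on enter, black on exit:
CS340 gray
  CS120 gray
    CS250 gray
      CS310 gray
      CS310 black
    CS250 black
    CS401 gray
      CS230 gray
        CS230→CS250: CS250 black — skip
        CS230→CS310: CS310 black — skip
      CS230 black
    CS401 black
  CS120 black
  CS210 gray
  CS210 black
  CS340→CS250: CS250 black — skip
  CS470 gray
    CS201 gray
      CS201→CS340: CS340 is gray → back edge
First back edge: CS201 → CS340.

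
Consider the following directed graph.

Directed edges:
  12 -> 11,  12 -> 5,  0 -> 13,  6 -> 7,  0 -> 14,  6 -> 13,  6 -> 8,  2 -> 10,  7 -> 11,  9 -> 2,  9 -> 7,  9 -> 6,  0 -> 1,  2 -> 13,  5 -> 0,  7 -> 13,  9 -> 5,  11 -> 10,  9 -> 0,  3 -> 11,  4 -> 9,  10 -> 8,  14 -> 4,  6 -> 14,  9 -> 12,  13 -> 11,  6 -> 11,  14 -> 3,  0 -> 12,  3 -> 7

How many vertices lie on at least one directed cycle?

A vertex is on a directed cycle iff it belongs to a strongly connected component of size ≥ 2 (or has a self-loop).
The vertices on cycles are {0, 4, 5, 6, 9, 12, 14} — 7 in total.

7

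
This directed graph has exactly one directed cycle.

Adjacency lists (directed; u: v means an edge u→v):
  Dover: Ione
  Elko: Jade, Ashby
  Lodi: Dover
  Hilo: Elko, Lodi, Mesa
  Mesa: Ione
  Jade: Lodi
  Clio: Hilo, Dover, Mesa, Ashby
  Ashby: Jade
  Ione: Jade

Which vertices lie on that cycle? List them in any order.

DFS with gray/black marking from Lodi:
Lodi gray
  Dover gray
    Ione gray
      Jade gray
        Jade→Lodi: Lodi is gray → back edge
Back edge closes the cycle Lodi → Dover → Ione → Jade → Lodi; its vertices are {Ione, Jade, Lodi, Dover}.

Ione, Jade, Lodi, Dover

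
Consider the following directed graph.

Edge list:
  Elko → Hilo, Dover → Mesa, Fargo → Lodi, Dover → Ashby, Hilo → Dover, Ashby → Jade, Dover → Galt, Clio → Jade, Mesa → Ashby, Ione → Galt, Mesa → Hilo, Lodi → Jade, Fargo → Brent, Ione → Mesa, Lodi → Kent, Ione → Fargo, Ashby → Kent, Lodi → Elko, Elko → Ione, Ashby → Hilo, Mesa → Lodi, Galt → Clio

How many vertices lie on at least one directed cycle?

8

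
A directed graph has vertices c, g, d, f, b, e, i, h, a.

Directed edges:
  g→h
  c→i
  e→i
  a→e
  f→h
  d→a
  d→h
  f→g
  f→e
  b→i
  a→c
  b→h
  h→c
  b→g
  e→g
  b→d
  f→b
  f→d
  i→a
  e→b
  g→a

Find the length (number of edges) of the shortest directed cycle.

3

For each vertex v, BFS finds the shortest path from v back to v.
The shortest such closed walk is e → i → a → e, length 3.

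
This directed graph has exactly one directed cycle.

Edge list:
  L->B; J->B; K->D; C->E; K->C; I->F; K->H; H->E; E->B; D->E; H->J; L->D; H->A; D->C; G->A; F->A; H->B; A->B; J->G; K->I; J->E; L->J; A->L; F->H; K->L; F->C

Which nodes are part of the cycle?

A, G, J, L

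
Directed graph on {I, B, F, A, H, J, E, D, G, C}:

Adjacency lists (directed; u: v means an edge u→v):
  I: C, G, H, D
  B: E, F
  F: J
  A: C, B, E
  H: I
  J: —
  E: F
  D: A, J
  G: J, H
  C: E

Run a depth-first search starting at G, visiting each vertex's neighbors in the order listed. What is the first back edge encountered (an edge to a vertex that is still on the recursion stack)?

DFS from G (visiting each vertex's neighbors in the order listed); mark gray on enter, black on exit:
G gray
  J gray
  J black
  H gray
    I gray
      C gray
        E gray
          F gray
            F→J: J black — skip
          F black
        E black
      C black
      I→G: G is gray → back edge
First back edge: I → G.

I→G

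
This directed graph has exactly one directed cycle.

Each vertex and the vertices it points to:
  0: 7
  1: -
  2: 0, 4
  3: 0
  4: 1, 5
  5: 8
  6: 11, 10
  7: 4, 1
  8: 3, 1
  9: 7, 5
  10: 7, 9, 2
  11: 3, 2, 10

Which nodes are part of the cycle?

0, 3, 4, 5, 7, 8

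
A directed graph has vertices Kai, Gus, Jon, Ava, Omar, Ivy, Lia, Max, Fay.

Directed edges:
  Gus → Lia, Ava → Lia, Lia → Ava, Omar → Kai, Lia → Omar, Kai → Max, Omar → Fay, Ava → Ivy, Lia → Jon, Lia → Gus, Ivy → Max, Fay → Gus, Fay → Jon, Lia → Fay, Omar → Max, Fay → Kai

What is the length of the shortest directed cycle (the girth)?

2

For each vertex v, BFS finds the shortest path from v back to v.
The shortest such closed walk is Ava → Lia → Ava, length 2.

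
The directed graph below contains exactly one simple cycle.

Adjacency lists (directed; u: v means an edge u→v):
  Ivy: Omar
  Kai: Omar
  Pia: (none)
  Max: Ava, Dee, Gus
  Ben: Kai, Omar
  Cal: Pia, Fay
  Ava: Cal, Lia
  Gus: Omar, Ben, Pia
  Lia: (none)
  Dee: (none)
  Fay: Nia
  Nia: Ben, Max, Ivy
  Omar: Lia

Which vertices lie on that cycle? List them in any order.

Ava, Cal, Fay, Max, Nia

DFS with gray/black marking from Nia:
Nia gray
  Ben gray
    Kai gray
      Omar gray
        Lia gray
        Lia black
      Omar black
    Kai black
    Ben→Omar: Omar black — skip
  Ben black
  Max gray
    Ava gray
      Cal gray
        Pia gray
        Pia black
        Fay gray
          Fay→Nia: Nia is gray → back edge
Back edge closes the cycle Nia → Max → Ava → Cal → Fay → Nia; its vertices are {Ava, Cal, Fay, Max, Nia}.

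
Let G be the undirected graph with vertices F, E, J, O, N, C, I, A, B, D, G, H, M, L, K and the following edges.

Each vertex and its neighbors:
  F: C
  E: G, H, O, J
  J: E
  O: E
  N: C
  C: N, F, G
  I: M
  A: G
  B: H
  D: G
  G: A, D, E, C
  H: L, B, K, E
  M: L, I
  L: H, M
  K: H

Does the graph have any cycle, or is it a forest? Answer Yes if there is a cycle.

DFS, tracking each vertex's parent; an edge to a visited non-parent vertex closes a cycle.
Start from I:
visit I (parent –)
  visit M (parent I)
    visit L (parent M)
      visit H (parent L)
        H–L: parent, skip
        visit B (parent H)
          B–H: parent, skip
        visit K (parent H)
          K–H: parent, skip
        visit E (parent H)
          visit G (parent E)
            visit A (parent G)
              A–G: parent, skip
            visit D (parent G)
              D–G: parent, skip
            G–E: parent, skip
            visit C (parent G)
              visit N (parent C)
                N–C: parent, skip
              visit F (parent C)
                F–C: parent, skip
              C–G: parent, skip
          E–H: parent, skip
          visit O (parent E)
            O–E: parent, skip
          visit J (parent E)
            J–E: parent, skip
      L–M: parent, skip
    M–I: parent, skip
No non-parent visited neighbor found — the graph is a forest.

No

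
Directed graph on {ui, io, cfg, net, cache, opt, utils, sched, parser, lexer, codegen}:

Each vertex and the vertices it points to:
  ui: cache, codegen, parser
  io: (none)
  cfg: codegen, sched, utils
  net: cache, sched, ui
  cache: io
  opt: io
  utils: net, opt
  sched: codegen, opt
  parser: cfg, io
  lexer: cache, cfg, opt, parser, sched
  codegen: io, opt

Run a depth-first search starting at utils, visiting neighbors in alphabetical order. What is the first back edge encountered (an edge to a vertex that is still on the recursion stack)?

DFS from utils (visiting neighbors in alphabetical order); mark gray on enter, black on exit:
utils gray
  net gray
    cache gray
      io gray
      io black
    cache black
    sched gray
      codegen gray
        codegen→io: io black — skip
        opt gray
          opt→io: io black — skip
        opt black
      codegen black
      sched→opt: opt black — skip
    sched black
    ui gray
      ui→cache: cache black — skip
      ui→codegen: codegen black — skip
      parser gray
        cfg gray
          cfg→codegen: codegen black — skip
          cfg→sched: sched black — skip
          cfg→utils: utils is gray → back edge
First back edge: cfg → utils.

cfg→utils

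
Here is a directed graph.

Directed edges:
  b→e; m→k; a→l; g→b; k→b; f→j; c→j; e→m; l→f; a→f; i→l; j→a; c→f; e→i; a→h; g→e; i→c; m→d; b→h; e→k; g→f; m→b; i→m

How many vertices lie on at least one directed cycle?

A vertex is on a directed cycle iff it belongs to a strongly connected component of size ≥ 2 (or has a self-loop).
The vertices on cycles are {a, b, e, f, i, j, k, l, m} — 9 in total.

9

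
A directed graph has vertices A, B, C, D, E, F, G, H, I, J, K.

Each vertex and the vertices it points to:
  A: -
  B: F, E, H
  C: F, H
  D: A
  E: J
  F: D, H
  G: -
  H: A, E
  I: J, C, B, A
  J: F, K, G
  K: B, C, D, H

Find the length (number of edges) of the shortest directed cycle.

For each vertex v, BFS finds the shortest path from v back to v.
The shortest such closed walk is J → F → H → E → J, length 4.

4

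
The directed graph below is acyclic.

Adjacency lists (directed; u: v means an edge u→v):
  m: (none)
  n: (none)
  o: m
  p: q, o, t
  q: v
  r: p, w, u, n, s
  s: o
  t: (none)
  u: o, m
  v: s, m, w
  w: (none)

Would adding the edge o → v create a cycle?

Yes

Adding o→v creates a cycle iff v can already reach o.
Path from v: v → s → o.
So v → … → o → v is a cycle.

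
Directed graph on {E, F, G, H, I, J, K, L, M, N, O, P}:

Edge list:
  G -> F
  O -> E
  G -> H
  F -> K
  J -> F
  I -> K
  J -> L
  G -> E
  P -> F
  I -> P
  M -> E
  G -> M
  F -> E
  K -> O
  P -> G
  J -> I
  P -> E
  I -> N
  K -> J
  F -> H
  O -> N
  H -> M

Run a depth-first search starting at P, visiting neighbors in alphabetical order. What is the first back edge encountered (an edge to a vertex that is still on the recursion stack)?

DFS from P (visiting neighbors in alphabetical order); mark gray on enter, black on exit:
P gray
  E gray
  E black
  F gray
    F→E: E black — skip
    H gray
      M gray
        M→E: E black — skip
      M black
    H black
    K gray
      J gray
        J→F: F is gray → back edge
First back edge: J → F.

J->F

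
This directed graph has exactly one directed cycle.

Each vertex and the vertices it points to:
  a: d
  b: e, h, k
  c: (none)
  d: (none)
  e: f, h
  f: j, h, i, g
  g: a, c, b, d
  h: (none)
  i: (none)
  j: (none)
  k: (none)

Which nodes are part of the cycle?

b, e, f, g

DFS with gray/black marking from f:
f gray
  j gray
  j black
  h gray
  h black
  i gray
  i black
  g gray
    a gray
      d gray
      d black
    a black
    c gray
    c black
    b gray
      e gray
        e→f: f is gray → back edge
Back edge closes the cycle f → g → b → e → f; its vertices are {b, e, f, g}.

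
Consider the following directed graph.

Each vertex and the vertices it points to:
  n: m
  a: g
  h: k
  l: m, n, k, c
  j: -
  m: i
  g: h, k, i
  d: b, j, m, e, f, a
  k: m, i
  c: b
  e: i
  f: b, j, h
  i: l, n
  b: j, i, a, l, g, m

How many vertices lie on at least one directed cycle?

10

A vertex is on a directed cycle iff it belongs to a strongly connected component of size ≥ 2 (or has a self-loop).
The vertices on cycles are {a, b, c, g, h, i, k, l, m, n} — 10 in total.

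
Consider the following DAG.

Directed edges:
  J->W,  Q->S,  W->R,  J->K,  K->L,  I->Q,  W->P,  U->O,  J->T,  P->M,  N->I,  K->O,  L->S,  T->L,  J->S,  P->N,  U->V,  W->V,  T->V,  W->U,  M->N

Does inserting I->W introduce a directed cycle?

Yes

Adding I→W creates a cycle iff W can already reach I.
Path from W: W → P → N → I.
So W → … → I → W is a cycle.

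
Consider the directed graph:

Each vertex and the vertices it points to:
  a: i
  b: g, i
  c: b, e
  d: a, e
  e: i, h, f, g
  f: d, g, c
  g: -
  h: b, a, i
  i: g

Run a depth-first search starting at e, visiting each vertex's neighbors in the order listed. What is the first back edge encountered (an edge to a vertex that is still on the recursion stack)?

DFS from e (visiting each vertex's neighbors in the order listed); mark gray on enter, black on exit:
e gray
  i gray
    g gray
    g black
  i black
  h gray
    b gray
      b→g: g black — skip
      b→i: i black — skip
    b black
    a gray
      a→i: i black — skip
    a black
    h→i: i black — skip
  h black
  f gray
    d gray
      d→a: a black — skip
      d→e: e is gray → back edge
First back edge: d → e.

d->e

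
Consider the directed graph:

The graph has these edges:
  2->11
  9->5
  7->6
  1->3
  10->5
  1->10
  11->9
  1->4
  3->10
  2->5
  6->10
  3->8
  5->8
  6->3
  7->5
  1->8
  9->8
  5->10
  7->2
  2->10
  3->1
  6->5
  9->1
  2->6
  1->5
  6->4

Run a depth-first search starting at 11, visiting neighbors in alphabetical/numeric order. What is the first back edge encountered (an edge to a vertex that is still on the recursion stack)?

3->1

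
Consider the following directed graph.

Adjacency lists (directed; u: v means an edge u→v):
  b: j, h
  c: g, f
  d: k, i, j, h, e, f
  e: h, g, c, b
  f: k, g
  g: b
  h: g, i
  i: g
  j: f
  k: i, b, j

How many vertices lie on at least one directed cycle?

A vertex is on a directed cycle iff it belongs to a strongly connected component of size ≥ 2 (or has a self-loop).
The vertices on cycles are {b, f, g, h, i, j, k} — 7 in total.

7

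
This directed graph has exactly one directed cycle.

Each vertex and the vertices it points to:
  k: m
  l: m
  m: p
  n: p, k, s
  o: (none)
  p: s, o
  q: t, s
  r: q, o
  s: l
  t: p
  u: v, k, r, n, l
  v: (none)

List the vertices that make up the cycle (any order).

l, m, p, s

DFS with gray/black marking from p:
p gray
  s gray
    l gray
      m gray
        m→p: p is gray → back edge
Back edge closes the cycle p → s → l → m → p; its vertices are {l, m, p, s}.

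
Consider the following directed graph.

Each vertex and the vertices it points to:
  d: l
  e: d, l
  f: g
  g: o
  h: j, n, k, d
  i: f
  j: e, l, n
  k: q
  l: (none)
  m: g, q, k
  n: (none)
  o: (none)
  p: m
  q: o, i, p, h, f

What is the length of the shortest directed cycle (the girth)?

For each vertex v, BFS finds the shortest path from v back to v.
The shortest such closed walk is q → h → k → q, length 3.

3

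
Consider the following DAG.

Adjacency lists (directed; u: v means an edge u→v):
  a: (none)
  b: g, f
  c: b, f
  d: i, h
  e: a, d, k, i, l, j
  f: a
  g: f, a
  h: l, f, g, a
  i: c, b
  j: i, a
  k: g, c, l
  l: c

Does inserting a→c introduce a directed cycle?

Yes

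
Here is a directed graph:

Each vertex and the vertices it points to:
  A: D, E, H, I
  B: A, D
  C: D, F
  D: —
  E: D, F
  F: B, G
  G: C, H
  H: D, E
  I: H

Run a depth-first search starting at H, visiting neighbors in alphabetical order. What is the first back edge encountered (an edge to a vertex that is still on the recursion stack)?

DFS from H (visiting neighbors in alphabetical order); mark gray on enter, black on exit:
H gray
  D gray
  D black
  E gray
    E→D: D black — skip
    F gray
      B gray
        A gray
          A→D: D black — skip
          A→E: E is gray → back edge
First back edge: A → E.

A→E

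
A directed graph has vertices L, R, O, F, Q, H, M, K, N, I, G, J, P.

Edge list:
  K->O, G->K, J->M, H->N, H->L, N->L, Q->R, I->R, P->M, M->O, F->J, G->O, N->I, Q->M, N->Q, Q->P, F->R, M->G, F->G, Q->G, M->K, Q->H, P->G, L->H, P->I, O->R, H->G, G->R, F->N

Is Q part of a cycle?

Yes

Q is on a cycle iff Q can reach itself via ≥1 edge.
Q → H → N → Q — yes.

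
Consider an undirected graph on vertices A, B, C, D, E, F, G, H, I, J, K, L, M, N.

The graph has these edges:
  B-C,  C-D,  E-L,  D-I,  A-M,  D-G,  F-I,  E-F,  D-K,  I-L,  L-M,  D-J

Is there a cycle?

DFS, tracking each vertex's parent; an edge to a visited non-parent vertex closes a cycle.
Start from G:
visit G (parent –)
  visit D (parent G)
    visit C (parent D)
      visit B (parent C)
        B–C: parent, skip
      C–D: parent, skip
    visit I (parent D)
      visit F (parent I)
        visit E (parent F)
          visit L (parent E)
            L–E: parent, skip
            visit M (parent L)
              M–L: parent, skip
              visit A (parent M)
                A–M: parent, skip
            L–I: I visited and ≠ parent → cycle
Cycle: I – F – E – L – I.

Yes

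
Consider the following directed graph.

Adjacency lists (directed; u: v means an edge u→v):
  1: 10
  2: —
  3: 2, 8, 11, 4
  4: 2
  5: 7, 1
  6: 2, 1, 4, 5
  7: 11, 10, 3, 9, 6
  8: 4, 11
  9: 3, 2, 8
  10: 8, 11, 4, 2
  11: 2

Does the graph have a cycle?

Yes

DFS with white/gray/black marking, starting from 8:
8 gray
  4 gray
    2 gray
    2 black
  4 black
  11 gray
    11→2: 2 black — skip
  11 black
8 black
1 gray
  10 gray
    10→8: 8 black — skip
    10→11: 11 black — skip
    10→4: 4 black — skip
    10→2: 2 black — skip
  10 black
1 black
3 gray
  3→2: 2 black — skip
  3→8: 8 black — skip
  3→11: 11 black — skip
  3→4: 4 black — skip
3 black
5 gray
  7 gray
    7→11: 11 black — skip
    7→10: 10 black — skip
    7→3: 3 black — skip
    9 gray
      9→3: 3 black — skip
      9→2: 2 black — skip
      9→8: 8 black — skip
    9 black
    6 gray
      6→2: 2 black — skip
      6→1: 1 black — skip
      6→4: 4 black — skip
      6→5: 5 is gray → back edge
Back edge found, so a cycle exists: 5 → 7 → 6 → 5.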